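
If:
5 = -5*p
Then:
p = -1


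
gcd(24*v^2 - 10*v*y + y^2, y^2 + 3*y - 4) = 1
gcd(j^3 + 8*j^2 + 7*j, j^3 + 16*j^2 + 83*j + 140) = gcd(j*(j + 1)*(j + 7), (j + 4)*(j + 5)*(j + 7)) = j + 7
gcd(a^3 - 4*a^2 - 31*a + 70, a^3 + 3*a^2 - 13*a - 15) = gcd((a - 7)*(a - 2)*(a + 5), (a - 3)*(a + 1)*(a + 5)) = a + 5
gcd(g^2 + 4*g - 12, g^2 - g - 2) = g - 2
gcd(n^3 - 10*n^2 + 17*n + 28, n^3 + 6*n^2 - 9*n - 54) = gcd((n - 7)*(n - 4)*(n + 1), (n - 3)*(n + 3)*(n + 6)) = 1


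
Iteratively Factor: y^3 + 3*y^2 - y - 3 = (y + 3)*(y^2 - 1) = (y - 1)*(y + 3)*(y + 1)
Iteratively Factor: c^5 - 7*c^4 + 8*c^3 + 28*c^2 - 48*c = (c + 2)*(c^4 - 9*c^3 + 26*c^2 - 24*c) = (c - 3)*(c + 2)*(c^3 - 6*c^2 + 8*c) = c*(c - 3)*(c + 2)*(c^2 - 6*c + 8) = c*(c - 4)*(c - 3)*(c + 2)*(c - 2)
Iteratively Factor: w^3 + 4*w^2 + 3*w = (w + 3)*(w^2 + w) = w*(w + 3)*(w + 1)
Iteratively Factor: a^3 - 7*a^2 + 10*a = (a)*(a^2 - 7*a + 10) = a*(a - 2)*(a - 5)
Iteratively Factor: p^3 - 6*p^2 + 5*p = (p)*(p^2 - 6*p + 5) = p*(p - 1)*(p - 5)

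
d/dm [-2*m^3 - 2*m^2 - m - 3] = -6*m^2 - 4*m - 1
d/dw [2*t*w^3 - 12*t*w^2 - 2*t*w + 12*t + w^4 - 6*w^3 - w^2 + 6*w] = 6*t*w^2 - 24*t*w - 2*t + 4*w^3 - 18*w^2 - 2*w + 6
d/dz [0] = 0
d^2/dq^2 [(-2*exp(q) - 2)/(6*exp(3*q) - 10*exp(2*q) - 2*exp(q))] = (-36*exp(5*q) - 36*exp(4*q) + 128*exp(3*q) - 89*exp(2*q) - 15*exp(q) - 1)*exp(-q)/(27*exp(6*q) - 135*exp(5*q) + 198*exp(4*q) - 35*exp(3*q) - 66*exp(2*q) - 15*exp(q) - 1)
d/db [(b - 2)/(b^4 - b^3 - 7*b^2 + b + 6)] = (b^4 - b^3 - 7*b^2 + b - (b - 2)*(4*b^3 - 3*b^2 - 14*b + 1) + 6)/(b^4 - b^3 - 7*b^2 + b + 6)^2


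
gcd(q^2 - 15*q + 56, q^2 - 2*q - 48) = q - 8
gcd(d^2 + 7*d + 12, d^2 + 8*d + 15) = d + 3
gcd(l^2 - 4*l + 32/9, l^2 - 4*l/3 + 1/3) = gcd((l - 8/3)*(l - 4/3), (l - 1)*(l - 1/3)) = 1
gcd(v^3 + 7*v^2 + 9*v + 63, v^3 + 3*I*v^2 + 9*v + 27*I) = v^2 + 9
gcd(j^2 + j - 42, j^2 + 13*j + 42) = j + 7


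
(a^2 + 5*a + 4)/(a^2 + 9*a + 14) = (a^2 + 5*a + 4)/(a^2 + 9*a + 14)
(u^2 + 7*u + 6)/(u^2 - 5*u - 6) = (u + 6)/(u - 6)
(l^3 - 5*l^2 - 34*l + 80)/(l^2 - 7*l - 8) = (l^2 + 3*l - 10)/(l + 1)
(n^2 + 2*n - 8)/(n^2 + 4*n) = (n - 2)/n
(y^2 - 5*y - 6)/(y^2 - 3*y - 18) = (y + 1)/(y + 3)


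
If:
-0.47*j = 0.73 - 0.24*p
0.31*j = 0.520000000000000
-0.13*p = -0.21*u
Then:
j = 1.68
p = 6.33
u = 3.92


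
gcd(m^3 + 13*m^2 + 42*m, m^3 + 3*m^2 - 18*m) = m^2 + 6*m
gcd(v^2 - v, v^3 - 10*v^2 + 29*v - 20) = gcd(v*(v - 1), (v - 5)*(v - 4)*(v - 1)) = v - 1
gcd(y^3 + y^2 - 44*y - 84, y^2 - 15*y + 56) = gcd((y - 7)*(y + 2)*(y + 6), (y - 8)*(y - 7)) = y - 7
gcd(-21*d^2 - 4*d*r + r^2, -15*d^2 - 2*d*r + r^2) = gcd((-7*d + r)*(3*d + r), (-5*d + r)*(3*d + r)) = 3*d + r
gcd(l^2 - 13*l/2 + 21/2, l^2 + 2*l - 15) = l - 3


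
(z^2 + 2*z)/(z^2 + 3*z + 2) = z/(z + 1)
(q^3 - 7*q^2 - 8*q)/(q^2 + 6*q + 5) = q*(q - 8)/(q + 5)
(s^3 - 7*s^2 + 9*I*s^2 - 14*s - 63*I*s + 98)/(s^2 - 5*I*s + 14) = (s^2 + 7*s*(-1 + I) - 49*I)/(s - 7*I)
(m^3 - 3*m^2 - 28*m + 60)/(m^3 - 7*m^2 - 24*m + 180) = (m - 2)/(m - 6)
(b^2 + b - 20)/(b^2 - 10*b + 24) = (b + 5)/(b - 6)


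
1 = 1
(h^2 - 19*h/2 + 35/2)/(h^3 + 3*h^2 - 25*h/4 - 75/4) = 2*(h - 7)/(2*h^2 + 11*h + 15)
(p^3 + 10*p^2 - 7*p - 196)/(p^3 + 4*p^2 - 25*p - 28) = (p + 7)/(p + 1)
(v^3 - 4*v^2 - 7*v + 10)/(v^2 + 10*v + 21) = (v^3 - 4*v^2 - 7*v + 10)/(v^2 + 10*v + 21)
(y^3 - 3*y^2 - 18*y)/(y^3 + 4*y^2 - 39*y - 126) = y/(y + 7)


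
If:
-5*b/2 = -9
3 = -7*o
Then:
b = 18/5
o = -3/7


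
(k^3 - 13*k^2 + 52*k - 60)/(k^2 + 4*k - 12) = (k^2 - 11*k + 30)/(k + 6)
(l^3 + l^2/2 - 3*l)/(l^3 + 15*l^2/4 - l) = 2*(2*l^2 + l - 6)/(4*l^2 + 15*l - 4)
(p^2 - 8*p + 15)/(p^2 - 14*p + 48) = (p^2 - 8*p + 15)/(p^2 - 14*p + 48)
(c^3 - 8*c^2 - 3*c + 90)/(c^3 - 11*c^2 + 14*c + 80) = (c^2 - 3*c - 18)/(c^2 - 6*c - 16)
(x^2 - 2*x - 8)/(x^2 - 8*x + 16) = (x + 2)/(x - 4)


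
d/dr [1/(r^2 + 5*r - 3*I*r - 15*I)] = (-2*r - 5 + 3*I)/(r^2 + 5*r - 3*I*r - 15*I)^2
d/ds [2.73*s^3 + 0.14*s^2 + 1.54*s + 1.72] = 8.19*s^2 + 0.28*s + 1.54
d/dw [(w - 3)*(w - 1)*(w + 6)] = 3*w^2 + 4*w - 21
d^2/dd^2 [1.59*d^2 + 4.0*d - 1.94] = 3.18000000000000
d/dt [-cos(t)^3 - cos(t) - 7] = (3*cos(t)^2 + 1)*sin(t)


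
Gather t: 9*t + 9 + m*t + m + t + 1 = m + t*(m + 10) + 10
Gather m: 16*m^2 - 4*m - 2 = 16*m^2 - 4*m - 2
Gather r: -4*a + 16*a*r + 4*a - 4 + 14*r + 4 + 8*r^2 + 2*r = 8*r^2 + r*(16*a + 16)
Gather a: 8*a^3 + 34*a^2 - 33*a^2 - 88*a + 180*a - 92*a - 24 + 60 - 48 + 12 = 8*a^3 + a^2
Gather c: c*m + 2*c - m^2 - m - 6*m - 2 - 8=c*(m + 2) - m^2 - 7*m - 10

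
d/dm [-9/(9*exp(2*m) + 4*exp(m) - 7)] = (162*exp(m) + 36)*exp(m)/(9*exp(2*m) + 4*exp(m) - 7)^2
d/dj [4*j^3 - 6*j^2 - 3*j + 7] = 12*j^2 - 12*j - 3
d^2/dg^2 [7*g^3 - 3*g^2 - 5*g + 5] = 42*g - 6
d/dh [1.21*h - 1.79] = 1.21000000000000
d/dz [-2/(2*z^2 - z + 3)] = 2*(4*z - 1)/(2*z^2 - z + 3)^2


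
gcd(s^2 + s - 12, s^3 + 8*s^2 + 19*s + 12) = s + 4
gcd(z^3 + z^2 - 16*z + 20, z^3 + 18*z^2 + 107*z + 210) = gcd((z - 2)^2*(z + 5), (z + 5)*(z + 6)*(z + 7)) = z + 5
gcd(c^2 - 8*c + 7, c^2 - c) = c - 1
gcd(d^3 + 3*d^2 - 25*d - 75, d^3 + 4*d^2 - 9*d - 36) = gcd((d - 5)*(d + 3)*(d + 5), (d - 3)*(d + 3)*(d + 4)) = d + 3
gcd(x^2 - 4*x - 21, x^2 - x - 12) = x + 3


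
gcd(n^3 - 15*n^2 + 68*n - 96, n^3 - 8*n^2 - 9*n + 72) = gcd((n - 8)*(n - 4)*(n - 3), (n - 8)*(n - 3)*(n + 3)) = n^2 - 11*n + 24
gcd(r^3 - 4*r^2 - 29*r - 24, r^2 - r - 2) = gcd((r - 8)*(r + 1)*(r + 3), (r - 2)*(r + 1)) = r + 1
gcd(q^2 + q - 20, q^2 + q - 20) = q^2 + q - 20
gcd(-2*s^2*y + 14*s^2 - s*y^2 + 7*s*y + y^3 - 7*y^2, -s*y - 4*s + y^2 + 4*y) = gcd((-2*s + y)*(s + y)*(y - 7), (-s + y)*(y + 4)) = 1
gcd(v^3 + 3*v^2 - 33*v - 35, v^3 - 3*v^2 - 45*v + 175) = v^2 + 2*v - 35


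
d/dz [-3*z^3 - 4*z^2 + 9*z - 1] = -9*z^2 - 8*z + 9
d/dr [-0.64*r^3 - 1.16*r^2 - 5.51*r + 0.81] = -1.92*r^2 - 2.32*r - 5.51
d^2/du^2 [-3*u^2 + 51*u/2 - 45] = -6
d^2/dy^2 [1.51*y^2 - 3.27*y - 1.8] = 3.02000000000000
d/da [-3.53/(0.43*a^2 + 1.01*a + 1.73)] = (3.0358*a + 3.5653)/(0.43*a^2 + 1.01*a + 1.73)^2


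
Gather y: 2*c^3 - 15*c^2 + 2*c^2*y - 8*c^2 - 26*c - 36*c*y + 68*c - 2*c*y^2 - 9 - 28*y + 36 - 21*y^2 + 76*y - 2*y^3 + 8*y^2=2*c^3 - 23*c^2 + 42*c - 2*y^3 + y^2*(-2*c - 13) + y*(2*c^2 - 36*c + 48) + 27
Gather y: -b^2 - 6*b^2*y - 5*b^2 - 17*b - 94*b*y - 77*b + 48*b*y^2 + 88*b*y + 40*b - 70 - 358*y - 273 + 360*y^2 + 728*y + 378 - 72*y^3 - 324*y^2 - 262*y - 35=-6*b^2 - 54*b - 72*y^3 + y^2*(48*b + 36) + y*(-6*b^2 - 6*b + 108)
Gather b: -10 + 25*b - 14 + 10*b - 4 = 35*b - 28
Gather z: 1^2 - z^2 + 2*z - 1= -z^2 + 2*z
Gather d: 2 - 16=-14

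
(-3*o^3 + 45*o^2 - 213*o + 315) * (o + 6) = -3*o^4 + 27*o^3 + 57*o^2 - 963*o + 1890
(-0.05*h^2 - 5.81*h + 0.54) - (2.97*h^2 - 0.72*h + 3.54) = -3.02*h^2 - 5.09*h - 3.0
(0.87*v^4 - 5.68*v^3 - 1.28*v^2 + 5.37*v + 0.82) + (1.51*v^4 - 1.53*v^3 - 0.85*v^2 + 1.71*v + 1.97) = 2.38*v^4 - 7.21*v^3 - 2.13*v^2 + 7.08*v + 2.79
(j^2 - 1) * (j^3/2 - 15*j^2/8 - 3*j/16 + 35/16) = j^5/2 - 15*j^4/8 - 11*j^3/16 + 65*j^2/16 + 3*j/16 - 35/16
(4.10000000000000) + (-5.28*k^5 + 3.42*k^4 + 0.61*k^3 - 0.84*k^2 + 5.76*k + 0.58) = -5.28*k^5 + 3.42*k^4 + 0.61*k^3 - 0.84*k^2 + 5.76*k + 4.68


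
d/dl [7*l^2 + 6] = 14*l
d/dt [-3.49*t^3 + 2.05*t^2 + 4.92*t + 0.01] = -10.47*t^2 + 4.1*t + 4.92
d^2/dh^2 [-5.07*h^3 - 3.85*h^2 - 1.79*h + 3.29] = -30.42*h - 7.7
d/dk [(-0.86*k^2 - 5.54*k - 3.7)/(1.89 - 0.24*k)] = (0.2064*k^2 - 3.2508*k - 11.3586)/(0.0576*k^2 - 0.9072*k + 3.5721)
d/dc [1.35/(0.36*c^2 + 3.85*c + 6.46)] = (-0.972*c - 5.1975)/(0.36*c^2 + 3.85*c + 6.46)^2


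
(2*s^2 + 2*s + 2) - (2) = 2*s^2 + 2*s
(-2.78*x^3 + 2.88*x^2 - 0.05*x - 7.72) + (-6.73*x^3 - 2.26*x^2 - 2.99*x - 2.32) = -9.51*x^3 + 0.62*x^2 - 3.04*x - 10.04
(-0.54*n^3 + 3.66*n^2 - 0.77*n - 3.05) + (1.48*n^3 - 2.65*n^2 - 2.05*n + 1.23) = 0.94*n^3 + 1.01*n^2 - 2.82*n - 1.82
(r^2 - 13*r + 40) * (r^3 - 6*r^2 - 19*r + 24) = r^5 - 19*r^4 + 99*r^3 + 31*r^2 - 1072*r + 960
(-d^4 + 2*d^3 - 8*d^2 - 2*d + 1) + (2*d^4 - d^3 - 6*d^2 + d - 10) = d^4 + d^3 - 14*d^2 - d - 9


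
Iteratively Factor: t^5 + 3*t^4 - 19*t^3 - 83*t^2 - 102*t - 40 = (t + 1)*(t^4 + 2*t^3 - 21*t^2 - 62*t - 40) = (t - 5)*(t + 1)*(t^3 + 7*t^2 + 14*t + 8) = (t - 5)*(t + 1)*(t + 4)*(t^2 + 3*t + 2) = (t - 5)*(t + 1)*(t + 2)*(t + 4)*(t + 1)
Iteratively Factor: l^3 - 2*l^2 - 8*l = (l + 2)*(l^2 - 4*l) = l*(l + 2)*(l - 4)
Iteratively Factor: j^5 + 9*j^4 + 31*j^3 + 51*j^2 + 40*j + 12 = (j + 1)*(j^4 + 8*j^3 + 23*j^2 + 28*j + 12) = (j + 1)^2*(j^3 + 7*j^2 + 16*j + 12) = (j + 1)^2*(j + 2)*(j^2 + 5*j + 6) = (j + 1)^2*(j + 2)*(j + 3)*(j + 2)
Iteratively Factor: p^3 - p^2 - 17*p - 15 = (p + 1)*(p^2 - 2*p - 15) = (p - 5)*(p + 1)*(p + 3)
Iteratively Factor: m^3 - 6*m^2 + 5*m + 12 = (m - 3)*(m^2 - 3*m - 4) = (m - 4)*(m - 3)*(m + 1)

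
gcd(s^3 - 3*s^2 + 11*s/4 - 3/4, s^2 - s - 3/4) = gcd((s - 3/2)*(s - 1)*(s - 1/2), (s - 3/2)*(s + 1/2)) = s - 3/2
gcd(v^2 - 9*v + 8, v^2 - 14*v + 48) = v - 8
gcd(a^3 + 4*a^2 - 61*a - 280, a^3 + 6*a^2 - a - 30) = a + 5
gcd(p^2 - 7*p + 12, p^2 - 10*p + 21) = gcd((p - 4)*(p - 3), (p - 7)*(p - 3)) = p - 3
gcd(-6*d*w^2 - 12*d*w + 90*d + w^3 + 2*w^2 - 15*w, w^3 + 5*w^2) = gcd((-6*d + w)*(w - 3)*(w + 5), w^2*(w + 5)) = w + 5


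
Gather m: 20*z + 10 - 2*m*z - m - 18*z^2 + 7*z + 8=m*(-2*z - 1) - 18*z^2 + 27*z + 18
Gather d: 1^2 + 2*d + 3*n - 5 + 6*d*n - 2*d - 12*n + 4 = 6*d*n - 9*n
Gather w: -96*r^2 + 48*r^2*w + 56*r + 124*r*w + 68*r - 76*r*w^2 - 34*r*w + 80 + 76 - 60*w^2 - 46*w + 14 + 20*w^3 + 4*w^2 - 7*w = -96*r^2 + 124*r + 20*w^3 + w^2*(-76*r - 56) + w*(48*r^2 + 90*r - 53) + 170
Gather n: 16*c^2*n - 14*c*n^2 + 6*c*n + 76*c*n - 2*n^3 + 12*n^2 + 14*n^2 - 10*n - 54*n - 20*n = -2*n^3 + n^2*(26 - 14*c) + n*(16*c^2 + 82*c - 84)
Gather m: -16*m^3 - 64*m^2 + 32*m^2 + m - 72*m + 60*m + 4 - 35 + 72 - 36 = -16*m^3 - 32*m^2 - 11*m + 5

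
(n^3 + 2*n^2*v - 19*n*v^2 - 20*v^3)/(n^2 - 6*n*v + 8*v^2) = (-n^2 - 6*n*v - 5*v^2)/(-n + 2*v)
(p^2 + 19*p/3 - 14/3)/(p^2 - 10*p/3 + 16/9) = 3*(p + 7)/(3*p - 8)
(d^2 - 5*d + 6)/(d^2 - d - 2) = (d - 3)/(d + 1)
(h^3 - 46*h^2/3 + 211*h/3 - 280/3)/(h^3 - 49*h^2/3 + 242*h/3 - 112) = (h - 5)/(h - 6)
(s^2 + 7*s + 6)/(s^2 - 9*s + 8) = (s^2 + 7*s + 6)/(s^2 - 9*s + 8)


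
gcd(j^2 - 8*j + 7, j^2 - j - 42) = j - 7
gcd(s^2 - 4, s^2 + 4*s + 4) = s + 2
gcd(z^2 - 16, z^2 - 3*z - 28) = z + 4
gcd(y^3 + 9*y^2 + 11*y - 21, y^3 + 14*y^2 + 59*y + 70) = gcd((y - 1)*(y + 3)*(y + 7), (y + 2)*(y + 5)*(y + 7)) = y + 7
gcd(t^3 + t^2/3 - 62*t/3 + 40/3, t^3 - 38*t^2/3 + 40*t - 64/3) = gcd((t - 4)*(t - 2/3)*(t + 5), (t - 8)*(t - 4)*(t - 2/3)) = t^2 - 14*t/3 + 8/3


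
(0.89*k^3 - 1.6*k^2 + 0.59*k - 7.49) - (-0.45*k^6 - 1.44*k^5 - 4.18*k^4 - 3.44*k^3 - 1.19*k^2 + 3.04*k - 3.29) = 0.45*k^6 + 1.44*k^5 + 4.18*k^4 + 4.33*k^3 - 0.41*k^2 - 2.45*k - 4.2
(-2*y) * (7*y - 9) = -14*y^2 + 18*y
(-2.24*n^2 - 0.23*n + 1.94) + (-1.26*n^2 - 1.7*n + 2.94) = -3.5*n^2 - 1.93*n + 4.88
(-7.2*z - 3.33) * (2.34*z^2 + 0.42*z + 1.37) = -16.848*z^3 - 10.8162*z^2 - 11.2626*z - 4.5621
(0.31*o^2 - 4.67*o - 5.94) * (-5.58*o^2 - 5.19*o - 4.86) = -1.7298*o^4 + 24.4497*o^3 + 55.8759*o^2 + 53.5248*o + 28.8684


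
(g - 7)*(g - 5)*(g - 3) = g^3 - 15*g^2 + 71*g - 105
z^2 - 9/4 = (z - 3/2)*(z + 3/2)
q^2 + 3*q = q*(q + 3)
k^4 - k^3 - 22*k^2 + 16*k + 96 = (k - 4)*(k - 3)*(k + 2)*(k + 4)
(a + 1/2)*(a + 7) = a^2 + 15*a/2 + 7/2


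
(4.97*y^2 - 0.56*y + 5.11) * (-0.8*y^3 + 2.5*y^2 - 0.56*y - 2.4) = -3.976*y^5 + 12.873*y^4 - 8.2712*y^3 + 1.1606*y^2 - 1.5176*y - 12.264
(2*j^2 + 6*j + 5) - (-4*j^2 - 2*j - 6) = 6*j^2 + 8*j + 11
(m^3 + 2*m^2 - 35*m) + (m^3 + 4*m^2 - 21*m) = 2*m^3 + 6*m^2 - 56*m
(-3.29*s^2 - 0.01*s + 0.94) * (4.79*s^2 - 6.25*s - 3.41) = -15.7591*s^4 + 20.5146*s^3 + 15.784*s^2 - 5.8409*s - 3.2054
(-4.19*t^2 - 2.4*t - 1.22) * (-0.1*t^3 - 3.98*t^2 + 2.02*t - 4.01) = 0.419*t^5 + 16.9162*t^4 + 1.2102*t^3 + 16.8095*t^2 + 7.1596*t + 4.8922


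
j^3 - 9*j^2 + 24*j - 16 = (j - 4)^2*(j - 1)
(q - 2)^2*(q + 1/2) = q^3 - 7*q^2/2 + 2*q + 2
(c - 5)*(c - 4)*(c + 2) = c^3 - 7*c^2 + 2*c + 40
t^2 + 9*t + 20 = (t + 4)*(t + 5)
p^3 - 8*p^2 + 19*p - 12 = (p - 4)*(p - 3)*(p - 1)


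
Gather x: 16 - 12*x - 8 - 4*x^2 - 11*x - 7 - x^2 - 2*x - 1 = -5*x^2 - 25*x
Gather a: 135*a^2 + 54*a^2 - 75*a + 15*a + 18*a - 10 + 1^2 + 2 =189*a^2 - 42*a - 7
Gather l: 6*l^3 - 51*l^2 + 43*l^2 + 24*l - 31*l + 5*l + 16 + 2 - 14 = 6*l^3 - 8*l^2 - 2*l + 4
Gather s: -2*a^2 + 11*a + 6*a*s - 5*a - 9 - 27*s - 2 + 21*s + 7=-2*a^2 + 6*a + s*(6*a - 6) - 4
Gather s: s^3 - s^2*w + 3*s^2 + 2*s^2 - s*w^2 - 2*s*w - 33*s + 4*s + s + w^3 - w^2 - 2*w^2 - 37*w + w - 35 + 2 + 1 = s^3 + s^2*(5 - w) + s*(-w^2 - 2*w - 28) + w^3 - 3*w^2 - 36*w - 32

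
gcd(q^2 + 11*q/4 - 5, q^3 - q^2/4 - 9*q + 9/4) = 1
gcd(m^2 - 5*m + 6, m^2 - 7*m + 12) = m - 3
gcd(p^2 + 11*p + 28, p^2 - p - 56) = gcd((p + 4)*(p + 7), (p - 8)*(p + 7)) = p + 7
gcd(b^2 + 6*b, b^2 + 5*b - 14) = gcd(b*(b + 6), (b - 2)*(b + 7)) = 1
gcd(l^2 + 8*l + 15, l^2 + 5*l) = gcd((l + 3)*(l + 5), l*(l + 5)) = l + 5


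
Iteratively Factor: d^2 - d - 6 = (d + 2)*(d - 3)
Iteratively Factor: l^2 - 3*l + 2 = (l - 1)*(l - 2)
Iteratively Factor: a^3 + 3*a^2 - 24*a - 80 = (a + 4)*(a^2 - a - 20) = (a - 5)*(a + 4)*(a + 4)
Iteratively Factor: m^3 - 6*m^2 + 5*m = (m - 5)*(m^2 - m) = (m - 5)*(m - 1)*(m)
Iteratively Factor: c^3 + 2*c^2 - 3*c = (c)*(c^2 + 2*c - 3) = c*(c - 1)*(c + 3)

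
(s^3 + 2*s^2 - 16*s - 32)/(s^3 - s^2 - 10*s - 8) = (s + 4)/(s + 1)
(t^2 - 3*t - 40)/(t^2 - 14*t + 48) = (t + 5)/(t - 6)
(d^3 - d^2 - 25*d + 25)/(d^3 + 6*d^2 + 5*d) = (d^2 - 6*d + 5)/(d*(d + 1))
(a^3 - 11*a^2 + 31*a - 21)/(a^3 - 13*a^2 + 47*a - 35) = (a - 3)/(a - 5)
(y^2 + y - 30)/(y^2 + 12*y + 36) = (y - 5)/(y + 6)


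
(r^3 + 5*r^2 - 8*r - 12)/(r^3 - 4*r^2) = (r^3 + 5*r^2 - 8*r - 12)/(r^2*(r - 4))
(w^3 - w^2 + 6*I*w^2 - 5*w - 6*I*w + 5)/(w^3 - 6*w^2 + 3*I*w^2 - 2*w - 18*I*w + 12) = (w^2 + w*(-1 + 5*I) - 5*I)/(w^2 + 2*w*(-3 + I) - 12*I)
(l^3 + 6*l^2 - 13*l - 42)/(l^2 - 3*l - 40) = (-l^3 - 6*l^2 + 13*l + 42)/(-l^2 + 3*l + 40)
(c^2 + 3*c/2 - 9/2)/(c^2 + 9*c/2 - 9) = (c + 3)/(c + 6)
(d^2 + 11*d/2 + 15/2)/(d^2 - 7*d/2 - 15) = (d + 3)/(d - 6)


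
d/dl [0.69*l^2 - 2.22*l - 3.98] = 1.38*l - 2.22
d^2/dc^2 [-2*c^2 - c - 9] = -4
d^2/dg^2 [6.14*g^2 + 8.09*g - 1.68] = 12.2800000000000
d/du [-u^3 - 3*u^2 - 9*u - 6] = -3*u^2 - 6*u - 9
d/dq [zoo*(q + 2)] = zoo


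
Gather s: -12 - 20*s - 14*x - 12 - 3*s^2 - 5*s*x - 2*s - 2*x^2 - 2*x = -3*s^2 + s*(-5*x - 22) - 2*x^2 - 16*x - 24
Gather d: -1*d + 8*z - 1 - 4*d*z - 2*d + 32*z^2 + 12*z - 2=d*(-4*z - 3) + 32*z^2 + 20*z - 3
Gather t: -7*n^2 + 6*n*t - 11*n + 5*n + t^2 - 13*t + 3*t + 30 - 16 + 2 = -7*n^2 - 6*n + t^2 + t*(6*n - 10) + 16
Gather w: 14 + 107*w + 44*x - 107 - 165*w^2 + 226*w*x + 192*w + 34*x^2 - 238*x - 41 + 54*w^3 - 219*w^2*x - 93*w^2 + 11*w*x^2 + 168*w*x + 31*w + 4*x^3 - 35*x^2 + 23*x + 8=54*w^3 + w^2*(-219*x - 258) + w*(11*x^2 + 394*x + 330) + 4*x^3 - x^2 - 171*x - 126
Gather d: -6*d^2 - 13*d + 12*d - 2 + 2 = -6*d^2 - d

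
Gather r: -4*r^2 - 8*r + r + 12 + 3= -4*r^2 - 7*r + 15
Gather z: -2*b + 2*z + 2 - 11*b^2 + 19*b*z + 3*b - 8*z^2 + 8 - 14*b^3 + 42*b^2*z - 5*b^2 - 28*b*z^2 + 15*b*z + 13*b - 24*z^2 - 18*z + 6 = -14*b^3 - 16*b^2 + 14*b + z^2*(-28*b - 32) + z*(42*b^2 + 34*b - 16) + 16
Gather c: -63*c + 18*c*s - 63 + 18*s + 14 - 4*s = c*(18*s - 63) + 14*s - 49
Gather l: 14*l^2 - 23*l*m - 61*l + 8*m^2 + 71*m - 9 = 14*l^2 + l*(-23*m - 61) + 8*m^2 + 71*m - 9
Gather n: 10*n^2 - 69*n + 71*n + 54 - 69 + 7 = 10*n^2 + 2*n - 8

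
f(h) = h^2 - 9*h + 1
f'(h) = 2*h - 9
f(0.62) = -4.20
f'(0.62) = -7.76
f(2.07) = -13.35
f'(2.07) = -4.86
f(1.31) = -9.07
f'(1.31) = -6.38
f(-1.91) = 21.84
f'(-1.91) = -12.82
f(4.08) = -19.07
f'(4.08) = -0.84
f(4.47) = -19.25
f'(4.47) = -0.06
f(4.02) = -19.02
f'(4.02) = -0.96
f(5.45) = -18.35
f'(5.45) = 1.90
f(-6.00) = 91.00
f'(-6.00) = -21.00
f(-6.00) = 91.00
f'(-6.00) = -21.00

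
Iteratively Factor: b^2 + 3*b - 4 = (b - 1)*(b + 4)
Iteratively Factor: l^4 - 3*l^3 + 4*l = (l + 1)*(l^3 - 4*l^2 + 4*l) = (l - 2)*(l + 1)*(l^2 - 2*l) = l*(l - 2)*(l + 1)*(l - 2)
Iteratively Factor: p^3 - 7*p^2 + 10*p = (p - 5)*(p^2 - 2*p) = p*(p - 5)*(p - 2)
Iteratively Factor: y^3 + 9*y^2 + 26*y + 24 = (y + 4)*(y^2 + 5*y + 6) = (y + 3)*(y + 4)*(y + 2)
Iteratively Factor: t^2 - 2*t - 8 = (t + 2)*(t - 4)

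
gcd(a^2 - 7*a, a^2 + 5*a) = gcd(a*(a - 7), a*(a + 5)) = a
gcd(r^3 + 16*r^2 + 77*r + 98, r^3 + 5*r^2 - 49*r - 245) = r + 7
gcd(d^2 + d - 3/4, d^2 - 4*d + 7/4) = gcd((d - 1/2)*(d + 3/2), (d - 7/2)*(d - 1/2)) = d - 1/2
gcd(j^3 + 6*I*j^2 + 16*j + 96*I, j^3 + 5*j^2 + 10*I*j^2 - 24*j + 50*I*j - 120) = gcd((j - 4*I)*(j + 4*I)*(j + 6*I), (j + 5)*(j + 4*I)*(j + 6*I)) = j^2 + 10*I*j - 24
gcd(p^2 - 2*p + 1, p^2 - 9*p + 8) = p - 1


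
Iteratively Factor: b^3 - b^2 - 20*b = (b - 5)*(b^2 + 4*b) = b*(b - 5)*(b + 4)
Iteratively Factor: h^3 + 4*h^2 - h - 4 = (h + 4)*(h^2 - 1) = (h + 1)*(h + 4)*(h - 1)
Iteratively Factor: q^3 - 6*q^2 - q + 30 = (q + 2)*(q^2 - 8*q + 15) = (q - 5)*(q + 2)*(q - 3)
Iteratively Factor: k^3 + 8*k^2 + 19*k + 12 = (k + 3)*(k^2 + 5*k + 4) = (k + 3)*(k + 4)*(k + 1)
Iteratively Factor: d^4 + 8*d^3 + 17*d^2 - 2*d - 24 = (d + 4)*(d^3 + 4*d^2 + d - 6) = (d + 3)*(d + 4)*(d^2 + d - 2) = (d + 2)*(d + 3)*(d + 4)*(d - 1)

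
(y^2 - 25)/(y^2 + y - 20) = (y - 5)/(y - 4)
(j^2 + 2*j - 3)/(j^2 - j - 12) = (j - 1)/(j - 4)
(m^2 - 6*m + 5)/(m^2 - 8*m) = (m^2 - 6*m + 5)/(m*(m - 8))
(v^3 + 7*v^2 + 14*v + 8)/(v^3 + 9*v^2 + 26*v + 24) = (v + 1)/(v + 3)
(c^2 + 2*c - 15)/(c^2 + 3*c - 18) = (c + 5)/(c + 6)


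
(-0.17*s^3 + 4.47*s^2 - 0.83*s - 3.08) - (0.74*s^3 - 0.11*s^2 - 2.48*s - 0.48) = -0.91*s^3 + 4.58*s^2 + 1.65*s - 2.6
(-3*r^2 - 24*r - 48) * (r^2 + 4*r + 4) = -3*r^4 - 36*r^3 - 156*r^2 - 288*r - 192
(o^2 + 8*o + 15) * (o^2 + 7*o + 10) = o^4 + 15*o^3 + 81*o^2 + 185*o + 150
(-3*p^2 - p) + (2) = -3*p^2 - p + 2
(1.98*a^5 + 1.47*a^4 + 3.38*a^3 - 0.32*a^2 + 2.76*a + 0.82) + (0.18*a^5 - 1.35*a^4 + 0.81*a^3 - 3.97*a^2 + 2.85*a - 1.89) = 2.16*a^5 + 0.12*a^4 + 4.19*a^3 - 4.29*a^2 + 5.61*a - 1.07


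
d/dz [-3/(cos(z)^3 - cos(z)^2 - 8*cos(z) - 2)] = 3*(-3*cos(z)^2 + 2*cos(z) + 8)*sin(z)/(-cos(z)^3 + cos(z)^2 + 8*cos(z) + 2)^2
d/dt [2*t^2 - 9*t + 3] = 4*t - 9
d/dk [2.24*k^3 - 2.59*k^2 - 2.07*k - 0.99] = 6.72*k^2 - 5.18*k - 2.07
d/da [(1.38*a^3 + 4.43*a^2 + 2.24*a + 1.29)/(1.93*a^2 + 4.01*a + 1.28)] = (2.6634*a^4 + 11.0676*a^3 + 18.7403*a^2 + 6.3614*a - 2.3057)/(3.7249*a^4 + 15.4786*a^3 + 21.0209*a^2 + 10.2656*a + 1.6384)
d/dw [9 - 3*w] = -3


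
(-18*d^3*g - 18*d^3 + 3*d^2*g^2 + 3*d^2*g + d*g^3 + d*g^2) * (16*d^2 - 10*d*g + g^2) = -288*d^5*g - 288*d^5 + 228*d^4*g^2 + 228*d^4*g - 32*d^3*g^3 - 32*d^3*g^2 - 7*d^2*g^4 - 7*d^2*g^3 + d*g^5 + d*g^4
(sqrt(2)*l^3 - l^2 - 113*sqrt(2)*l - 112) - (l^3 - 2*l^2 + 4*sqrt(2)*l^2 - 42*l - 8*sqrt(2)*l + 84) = -l^3 + sqrt(2)*l^3 - 4*sqrt(2)*l^2 + l^2 - 105*sqrt(2)*l + 42*l - 196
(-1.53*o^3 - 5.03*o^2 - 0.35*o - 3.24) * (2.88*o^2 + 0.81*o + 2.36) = -4.4064*o^5 - 15.7257*o^4 - 8.6931*o^3 - 21.4855*o^2 - 3.4504*o - 7.6464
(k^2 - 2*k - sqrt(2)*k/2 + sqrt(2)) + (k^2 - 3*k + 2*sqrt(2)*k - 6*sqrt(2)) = 2*k^2 - 5*k + 3*sqrt(2)*k/2 - 5*sqrt(2)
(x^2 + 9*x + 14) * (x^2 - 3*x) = x^4 + 6*x^3 - 13*x^2 - 42*x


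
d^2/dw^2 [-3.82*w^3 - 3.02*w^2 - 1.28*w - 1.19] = -22.92*w - 6.04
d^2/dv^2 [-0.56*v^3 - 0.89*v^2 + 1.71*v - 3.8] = -3.36*v - 1.78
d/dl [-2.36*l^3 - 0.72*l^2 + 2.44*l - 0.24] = -7.08*l^2 - 1.44*l + 2.44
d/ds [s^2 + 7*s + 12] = 2*s + 7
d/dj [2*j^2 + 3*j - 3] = 4*j + 3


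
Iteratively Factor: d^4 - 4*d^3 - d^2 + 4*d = (d - 4)*(d^3 - d) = (d - 4)*(d - 1)*(d^2 + d) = (d - 4)*(d - 1)*(d + 1)*(d)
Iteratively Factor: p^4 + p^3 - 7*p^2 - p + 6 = (p + 1)*(p^3 - 7*p + 6) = (p - 1)*(p + 1)*(p^2 + p - 6) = (p - 2)*(p - 1)*(p + 1)*(p + 3)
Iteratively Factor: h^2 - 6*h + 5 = (h - 5)*(h - 1)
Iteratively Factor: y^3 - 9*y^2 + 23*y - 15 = (y - 3)*(y^2 - 6*y + 5) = (y - 3)*(y - 1)*(y - 5)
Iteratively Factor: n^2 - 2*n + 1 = (n - 1)*(n - 1)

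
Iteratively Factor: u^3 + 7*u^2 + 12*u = (u + 3)*(u^2 + 4*u) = (u + 3)*(u + 4)*(u)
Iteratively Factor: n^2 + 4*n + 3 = (n + 1)*(n + 3)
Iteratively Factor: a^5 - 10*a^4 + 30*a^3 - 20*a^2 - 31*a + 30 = (a + 1)*(a^4 - 11*a^3 + 41*a^2 - 61*a + 30) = (a - 3)*(a + 1)*(a^3 - 8*a^2 + 17*a - 10) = (a - 3)*(a - 1)*(a + 1)*(a^2 - 7*a + 10) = (a - 5)*(a - 3)*(a - 1)*(a + 1)*(a - 2)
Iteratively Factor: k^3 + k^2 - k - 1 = (k + 1)*(k^2 - 1) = (k + 1)^2*(k - 1)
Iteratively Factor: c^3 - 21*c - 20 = (c + 1)*(c^2 - c - 20) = (c - 5)*(c + 1)*(c + 4)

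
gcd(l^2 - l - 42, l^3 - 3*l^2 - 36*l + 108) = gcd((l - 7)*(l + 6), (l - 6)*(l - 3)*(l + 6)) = l + 6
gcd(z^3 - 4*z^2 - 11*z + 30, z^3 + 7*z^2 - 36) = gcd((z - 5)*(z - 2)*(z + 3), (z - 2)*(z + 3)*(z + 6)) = z^2 + z - 6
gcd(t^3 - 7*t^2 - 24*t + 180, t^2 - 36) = t - 6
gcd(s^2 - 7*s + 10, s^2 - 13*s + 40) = s - 5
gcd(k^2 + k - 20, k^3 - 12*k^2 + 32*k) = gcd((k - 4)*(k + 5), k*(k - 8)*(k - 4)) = k - 4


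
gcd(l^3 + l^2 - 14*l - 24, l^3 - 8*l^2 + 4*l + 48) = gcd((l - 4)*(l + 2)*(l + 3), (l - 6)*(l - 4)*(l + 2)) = l^2 - 2*l - 8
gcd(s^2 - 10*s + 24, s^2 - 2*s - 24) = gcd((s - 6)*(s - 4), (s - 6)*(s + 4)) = s - 6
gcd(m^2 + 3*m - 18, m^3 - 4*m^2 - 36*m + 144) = m + 6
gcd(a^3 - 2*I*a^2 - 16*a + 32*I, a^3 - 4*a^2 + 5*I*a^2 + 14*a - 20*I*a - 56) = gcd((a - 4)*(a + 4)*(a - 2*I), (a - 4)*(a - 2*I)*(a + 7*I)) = a^2 + a*(-4 - 2*I) + 8*I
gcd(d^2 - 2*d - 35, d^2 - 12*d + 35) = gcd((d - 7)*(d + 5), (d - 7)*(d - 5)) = d - 7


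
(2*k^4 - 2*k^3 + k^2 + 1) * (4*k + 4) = 8*k^5 - 4*k^3 + 4*k^2 + 4*k + 4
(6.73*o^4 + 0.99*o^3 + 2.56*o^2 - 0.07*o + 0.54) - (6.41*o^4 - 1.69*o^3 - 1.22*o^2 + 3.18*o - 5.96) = 0.32*o^4 + 2.68*o^3 + 3.78*o^2 - 3.25*o + 6.5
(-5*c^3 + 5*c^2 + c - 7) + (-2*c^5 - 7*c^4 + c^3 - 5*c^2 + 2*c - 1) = -2*c^5 - 7*c^4 - 4*c^3 + 3*c - 8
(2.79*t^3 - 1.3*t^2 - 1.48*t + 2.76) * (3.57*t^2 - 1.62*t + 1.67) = 9.9603*t^5 - 9.1608*t^4 + 1.4817*t^3 + 10.0798*t^2 - 6.9428*t + 4.6092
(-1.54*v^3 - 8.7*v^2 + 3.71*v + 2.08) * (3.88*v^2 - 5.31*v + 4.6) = -5.9752*v^5 - 25.5786*v^4 + 53.5078*v^3 - 51.6497*v^2 + 6.0212*v + 9.568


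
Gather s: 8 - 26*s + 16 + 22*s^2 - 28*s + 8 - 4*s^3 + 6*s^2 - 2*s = -4*s^3 + 28*s^2 - 56*s + 32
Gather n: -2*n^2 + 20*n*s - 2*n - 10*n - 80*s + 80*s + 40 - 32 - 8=-2*n^2 + n*(20*s - 12)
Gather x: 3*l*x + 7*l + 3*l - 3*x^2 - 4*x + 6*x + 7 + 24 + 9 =10*l - 3*x^2 + x*(3*l + 2) + 40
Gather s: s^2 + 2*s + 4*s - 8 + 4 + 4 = s^2 + 6*s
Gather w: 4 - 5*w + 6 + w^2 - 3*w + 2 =w^2 - 8*w + 12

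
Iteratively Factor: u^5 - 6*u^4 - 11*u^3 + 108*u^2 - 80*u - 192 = (u - 4)*(u^4 - 2*u^3 - 19*u^2 + 32*u + 48) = (u - 4)*(u - 3)*(u^3 + u^2 - 16*u - 16) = (u - 4)*(u - 3)*(u + 1)*(u^2 - 16) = (u - 4)^2*(u - 3)*(u + 1)*(u + 4)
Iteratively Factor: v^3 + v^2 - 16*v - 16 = (v + 4)*(v^2 - 3*v - 4) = (v - 4)*(v + 4)*(v + 1)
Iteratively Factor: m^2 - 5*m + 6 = (m - 2)*(m - 3)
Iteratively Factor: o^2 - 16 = (o - 4)*(o + 4)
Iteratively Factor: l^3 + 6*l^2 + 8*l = (l + 4)*(l^2 + 2*l) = l*(l + 4)*(l + 2)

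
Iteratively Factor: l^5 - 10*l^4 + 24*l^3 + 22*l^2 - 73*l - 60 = (l - 5)*(l^4 - 5*l^3 - l^2 + 17*l + 12) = (l - 5)*(l + 1)*(l^3 - 6*l^2 + 5*l + 12) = (l - 5)*(l - 4)*(l + 1)*(l^2 - 2*l - 3) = (l - 5)*(l - 4)*(l - 3)*(l + 1)*(l + 1)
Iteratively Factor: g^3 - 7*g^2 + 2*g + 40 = (g - 5)*(g^2 - 2*g - 8) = (g - 5)*(g + 2)*(g - 4)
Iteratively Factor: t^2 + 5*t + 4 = (t + 4)*(t + 1)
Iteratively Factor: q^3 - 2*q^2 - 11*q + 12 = (q - 1)*(q^2 - q - 12) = (q - 4)*(q - 1)*(q + 3)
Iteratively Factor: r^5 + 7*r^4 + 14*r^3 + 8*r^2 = (r + 1)*(r^4 + 6*r^3 + 8*r^2) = (r + 1)*(r + 4)*(r^3 + 2*r^2) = r*(r + 1)*(r + 4)*(r^2 + 2*r) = r^2*(r + 1)*(r + 4)*(r + 2)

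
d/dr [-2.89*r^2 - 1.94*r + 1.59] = -5.78*r - 1.94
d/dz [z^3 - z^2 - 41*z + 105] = 3*z^2 - 2*z - 41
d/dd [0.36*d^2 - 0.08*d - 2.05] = 0.72*d - 0.08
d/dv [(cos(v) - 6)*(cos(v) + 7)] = -sin(v) - sin(2*v)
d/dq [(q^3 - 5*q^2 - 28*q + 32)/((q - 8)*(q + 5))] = (q^2 + 10*q + 19)/(q^2 + 10*q + 25)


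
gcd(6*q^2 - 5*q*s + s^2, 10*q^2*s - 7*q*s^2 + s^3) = 2*q - s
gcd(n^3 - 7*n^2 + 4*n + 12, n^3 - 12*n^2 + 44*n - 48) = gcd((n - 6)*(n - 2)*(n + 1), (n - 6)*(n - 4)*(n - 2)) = n^2 - 8*n + 12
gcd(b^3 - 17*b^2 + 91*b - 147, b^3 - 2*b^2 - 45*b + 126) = b - 3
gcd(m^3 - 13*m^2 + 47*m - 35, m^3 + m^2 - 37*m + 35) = m^2 - 6*m + 5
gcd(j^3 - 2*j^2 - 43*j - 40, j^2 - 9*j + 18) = 1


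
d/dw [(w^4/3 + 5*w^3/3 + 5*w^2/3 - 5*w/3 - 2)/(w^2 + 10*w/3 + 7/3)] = (6*w^3 + 33*w^2 + 56*w + 25)/(9*w^2 + 42*w + 49)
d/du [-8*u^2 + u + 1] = 1 - 16*u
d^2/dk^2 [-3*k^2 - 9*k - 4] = -6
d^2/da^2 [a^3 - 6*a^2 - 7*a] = 6*a - 12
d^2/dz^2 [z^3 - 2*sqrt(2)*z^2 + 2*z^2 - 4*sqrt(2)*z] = 6*z - 4*sqrt(2) + 4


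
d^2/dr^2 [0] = 0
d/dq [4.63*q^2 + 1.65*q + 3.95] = 9.26*q + 1.65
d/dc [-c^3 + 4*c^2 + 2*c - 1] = -3*c^2 + 8*c + 2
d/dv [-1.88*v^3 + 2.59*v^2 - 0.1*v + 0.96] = -5.64*v^2 + 5.18*v - 0.1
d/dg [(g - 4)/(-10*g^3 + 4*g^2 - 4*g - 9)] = (20*g^3 - 124*g^2 + 32*g - 25)/(100*g^6 - 80*g^5 + 96*g^4 + 148*g^3 - 56*g^2 + 72*g + 81)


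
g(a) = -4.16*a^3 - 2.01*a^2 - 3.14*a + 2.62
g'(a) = -12.48*a^2 - 4.02*a - 3.14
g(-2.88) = 94.37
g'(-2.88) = -95.08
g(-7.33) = 1555.99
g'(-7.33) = -644.21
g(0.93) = -5.38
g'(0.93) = -17.67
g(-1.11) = 9.32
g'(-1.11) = -14.05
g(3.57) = -223.48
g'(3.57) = -176.55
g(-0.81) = 6.06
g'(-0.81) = -8.07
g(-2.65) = 74.24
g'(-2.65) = -80.13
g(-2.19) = 43.55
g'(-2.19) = -54.19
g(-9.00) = 2900.71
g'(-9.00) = -977.84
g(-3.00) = 106.27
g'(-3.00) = -103.40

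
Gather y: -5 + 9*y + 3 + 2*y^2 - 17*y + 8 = 2*y^2 - 8*y + 6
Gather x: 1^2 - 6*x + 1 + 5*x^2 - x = 5*x^2 - 7*x + 2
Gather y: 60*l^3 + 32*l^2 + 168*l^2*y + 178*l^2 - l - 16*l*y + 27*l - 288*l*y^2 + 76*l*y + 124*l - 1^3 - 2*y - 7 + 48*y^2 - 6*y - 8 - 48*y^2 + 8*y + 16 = 60*l^3 + 210*l^2 - 288*l*y^2 + 150*l + y*(168*l^2 + 60*l)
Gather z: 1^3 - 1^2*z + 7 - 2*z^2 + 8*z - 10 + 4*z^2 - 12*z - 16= 2*z^2 - 5*z - 18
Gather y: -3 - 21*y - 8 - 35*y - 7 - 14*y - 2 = -70*y - 20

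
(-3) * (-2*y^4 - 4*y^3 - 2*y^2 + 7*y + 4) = 6*y^4 + 12*y^3 + 6*y^2 - 21*y - 12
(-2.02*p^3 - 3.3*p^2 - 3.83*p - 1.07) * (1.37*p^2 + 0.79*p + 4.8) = -2.7674*p^5 - 6.1168*p^4 - 17.5501*p^3 - 20.3316*p^2 - 19.2293*p - 5.136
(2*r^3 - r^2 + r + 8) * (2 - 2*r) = -4*r^4 + 6*r^3 - 4*r^2 - 14*r + 16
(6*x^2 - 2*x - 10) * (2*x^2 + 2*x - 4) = 12*x^4 + 8*x^3 - 48*x^2 - 12*x + 40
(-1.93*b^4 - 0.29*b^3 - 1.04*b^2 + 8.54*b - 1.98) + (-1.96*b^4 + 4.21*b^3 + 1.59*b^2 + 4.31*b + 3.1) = -3.89*b^4 + 3.92*b^3 + 0.55*b^2 + 12.85*b + 1.12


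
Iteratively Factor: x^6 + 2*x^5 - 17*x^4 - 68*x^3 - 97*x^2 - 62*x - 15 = (x + 3)*(x^5 - x^4 - 14*x^3 - 26*x^2 - 19*x - 5) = (x - 5)*(x + 3)*(x^4 + 4*x^3 + 6*x^2 + 4*x + 1) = (x - 5)*(x + 1)*(x + 3)*(x^3 + 3*x^2 + 3*x + 1) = (x - 5)*(x + 1)^2*(x + 3)*(x^2 + 2*x + 1) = (x - 5)*(x + 1)^3*(x + 3)*(x + 1)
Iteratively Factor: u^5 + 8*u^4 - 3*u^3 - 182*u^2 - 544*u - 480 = (u - 5)*(u^4 + 13*u^3 + 62*u^2 + 128*u + 96) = (u - 5)*(u + 4)*(u^3 + 9*u^2 + 26*u + 24) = (u - 5)*(u + 2)*(u + 4)*(u^2 + 7*u + 12) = (u - 5)*(u + 2)*(u + 4)^2*(u + 3)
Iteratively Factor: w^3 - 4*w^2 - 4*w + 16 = (w - 2)*(w^2 - 2*w - 8) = (w - 2)*(w + 2)*(w - 4)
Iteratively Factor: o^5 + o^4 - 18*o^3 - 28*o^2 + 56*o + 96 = (o + 3)*(o^4 - 2*o^3 - 12*o^2 + 8*o + 32) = (o - 2)*(o + 3)*(o^3 - 12*o - 16) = (o - 2)*(o + 2)*(o + 3)*(o^2 - 2*o - 8) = (o - 2)*(o + 2)^2*(o + 3)*(o - 4)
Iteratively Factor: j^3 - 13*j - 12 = (j - 4)*(j^2 + 4*j + 3) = (j - 4)*(j + 3)*(j + 1)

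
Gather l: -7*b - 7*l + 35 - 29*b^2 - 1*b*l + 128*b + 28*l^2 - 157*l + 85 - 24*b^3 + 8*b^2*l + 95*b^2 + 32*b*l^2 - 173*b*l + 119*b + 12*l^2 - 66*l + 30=-24*b^3 + 66*b^2 + 240*b + l^2*(32*b + 40) + l*(8*b^2 - 174*b - 230) + 150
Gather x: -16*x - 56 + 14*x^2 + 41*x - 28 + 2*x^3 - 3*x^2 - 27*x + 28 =2*x^3 + 11*x^2 - 2*x - 56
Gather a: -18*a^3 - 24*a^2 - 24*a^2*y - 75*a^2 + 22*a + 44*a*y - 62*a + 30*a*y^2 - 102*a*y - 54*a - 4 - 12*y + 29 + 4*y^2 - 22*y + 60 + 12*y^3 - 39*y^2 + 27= -18*a^3 + a^2*(-24*y - 99) + a*(30*y^2 - 58*y - 94) + 12*y^3 - 35*y^2 - 34*y + 112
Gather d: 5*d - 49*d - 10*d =-54*d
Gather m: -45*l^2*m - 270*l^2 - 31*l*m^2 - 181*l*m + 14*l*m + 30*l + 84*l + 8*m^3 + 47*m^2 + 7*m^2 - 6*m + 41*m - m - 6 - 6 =-270*l^2 + 114*l + 8*m^3 + m^2*(54 - 31*l) + m*(-45*l^2 - 167*l + 34) - 12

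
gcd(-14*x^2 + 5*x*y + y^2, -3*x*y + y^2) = 1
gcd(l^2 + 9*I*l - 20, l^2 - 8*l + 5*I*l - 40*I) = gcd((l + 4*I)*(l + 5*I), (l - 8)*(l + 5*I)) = l + 5*I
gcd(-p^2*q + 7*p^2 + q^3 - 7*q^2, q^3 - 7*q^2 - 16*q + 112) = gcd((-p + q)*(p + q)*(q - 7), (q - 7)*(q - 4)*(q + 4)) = q - 7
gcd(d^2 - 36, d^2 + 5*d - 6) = d + 6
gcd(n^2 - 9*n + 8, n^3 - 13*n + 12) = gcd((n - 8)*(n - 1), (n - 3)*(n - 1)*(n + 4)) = n - 1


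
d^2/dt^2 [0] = 0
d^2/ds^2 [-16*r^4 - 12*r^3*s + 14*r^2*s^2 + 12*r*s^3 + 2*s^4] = 28*r^2 + 72*r*s + 24*s^2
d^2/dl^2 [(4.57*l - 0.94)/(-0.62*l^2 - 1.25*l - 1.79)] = (-(1.24*l + 1.25)*(2.48*l + 2.5)*(4.57*l - 0.94) + (17.0004*l + 10.2594)*(0.62*l^2 + 1.25*l + 1.79))/(0.62*l^2 + 1.25*l + 1.79)^3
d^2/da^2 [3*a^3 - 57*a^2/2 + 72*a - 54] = 18*a - 57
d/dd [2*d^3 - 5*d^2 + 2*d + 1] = 6*d^2 - 10*d + 2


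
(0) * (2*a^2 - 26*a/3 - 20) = 0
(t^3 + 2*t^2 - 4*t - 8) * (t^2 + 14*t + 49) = t^5 + 16*t^4 + 73*t^3 + 34*t^2 - 308*t - 392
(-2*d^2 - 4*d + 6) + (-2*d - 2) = -2*d^2 - 6*d + 4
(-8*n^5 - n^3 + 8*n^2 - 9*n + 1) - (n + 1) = -8*n^5 - n^3 + 8*n^2 - 10*n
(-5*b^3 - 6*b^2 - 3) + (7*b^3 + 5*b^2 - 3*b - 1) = 2*b^3 - b^2 - 3*b - 4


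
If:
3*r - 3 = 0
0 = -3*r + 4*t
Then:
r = 1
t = 3/4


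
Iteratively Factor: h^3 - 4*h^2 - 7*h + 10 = (h - 5)*(h^2 + h - 2) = (h - 5)*(h - 1)*(h + 2)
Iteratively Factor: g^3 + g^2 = (g)*(g^2 + g) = g*(g + 1)*(g)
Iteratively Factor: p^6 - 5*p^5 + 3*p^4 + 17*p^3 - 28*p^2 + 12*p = (p - 2)*(p^5 - 3*p^4 - 3*p^3 + 11*p^2 - 6*p) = (p - 2)*(p - 1)*(p^4 - 2*p^3 - 5*p^2 + 6*p) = p*(p - 2)*(p - 1)*(p^3 - 2*p^2 - 5*p + 6) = p*(p - 2)*(p - 1)*(p + 2)*(p^2 - 4*p + 3) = p*(p - 2)*(p - 1)^2*(p + 2)*(p - 3)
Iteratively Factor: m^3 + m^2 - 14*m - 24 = (m + 3)*(m^2 - 2*m - 8) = (m + 2)*(m + 3)*(m - 4)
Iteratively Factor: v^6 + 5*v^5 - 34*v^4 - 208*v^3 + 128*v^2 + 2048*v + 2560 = (v + 4)*(v^5 + v^4 - 38*v^3 - 56*v^2 + 352*v + 640) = (v + 2)*(v + 4)*(v^4 - v^3 - 36*v^2 + 16*v + 320) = (v - 4)*(v + 2)*(v + 4)*(v^3 + 3*v^2 - 24*v - 80) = (v - 4)*(v + 2)*(v + 4)^2*(v^2 - v - 20) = (v - 5)*(v - 4)*(v + 2)*(v + 4)^2*(v + 4)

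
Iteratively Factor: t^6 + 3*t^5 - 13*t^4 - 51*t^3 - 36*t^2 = (t)*(t^5 + 3*t^4 - 13*t^3 - 51*t^2 - 36*t) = t*(t - 4)*(t^4 + 7*t^3 + 15*t^2 + 9*t) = t*(t - 4)*(t + 1)*(t^3 + 6*t^2 + 9*t) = t*(t - 4)*(t + 1)*(t + 3)*(t^2 + 3*t) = t^2*(t - 4)*(t + 1)*(t + 3)*(t + 3)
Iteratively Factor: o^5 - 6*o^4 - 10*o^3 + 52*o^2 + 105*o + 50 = (o - 5)*(o^4 - o^3 - 15*o^2 - 23*o - 10) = (o - 5)*(o + 1)*(o^3 - 2*o^2 - 13*o - 10) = (o - 5)*(o + 1)^2*(o^2 - 3*o - 10) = (o - 5)*(o + 1)^2*(o + 2)*(o - 5)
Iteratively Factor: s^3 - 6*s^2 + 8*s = (s - 4)*(s^2 - 2*s) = s*(s - 4)*(s - 2)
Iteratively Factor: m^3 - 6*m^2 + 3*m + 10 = (m - 2)*(m^2 - 4*m - 5) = (m - 2)*(m + 1)*(m - 5)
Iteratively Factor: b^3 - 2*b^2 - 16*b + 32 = (b - 4)*(b^2 + 2*b - 8) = (b - 4)*(b + 4)*(b - 2)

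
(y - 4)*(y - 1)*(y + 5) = y^3 - 21*y + 20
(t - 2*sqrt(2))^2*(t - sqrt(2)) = t^3 - 5*sqrt(2)*t^2 + 16*t - 8*sqrt(2)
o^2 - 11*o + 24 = (o - 8)*(o - 3)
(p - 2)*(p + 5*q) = p^2 + 5*p*q - 2*p - 10*q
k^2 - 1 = (k - 1)*(k + 1)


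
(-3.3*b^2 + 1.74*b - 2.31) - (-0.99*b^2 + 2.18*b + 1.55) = -2.31*b^2 - 0.44*b - 3.86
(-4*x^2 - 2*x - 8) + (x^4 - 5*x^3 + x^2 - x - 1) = x^4 - 5*x^3 - 3*x^2 - 3*x - 9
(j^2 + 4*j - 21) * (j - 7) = j^3 - 3*j^2 - 49*j + 147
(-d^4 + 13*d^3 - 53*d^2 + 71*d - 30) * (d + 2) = -d^5 + 11*d^4 - 27*d^3 - 35*d^2 + 112*d - 60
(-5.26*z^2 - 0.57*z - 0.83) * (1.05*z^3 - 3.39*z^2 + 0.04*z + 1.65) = -5.523*z^5 + 17.2329*z^4 + 0.8504*z^3 - 5.8881*z^2 - 0.9737*z - 1.3695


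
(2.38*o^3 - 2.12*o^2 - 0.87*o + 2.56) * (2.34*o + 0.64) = 5.5692*o^4 - 3.4376*o^3 - 3.3926*o^2 + 5.4336*o + 1.6384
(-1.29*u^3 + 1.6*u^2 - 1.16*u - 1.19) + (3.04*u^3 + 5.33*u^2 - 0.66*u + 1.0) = 1.75*u^3 + 6.93*u^2 - 1.82*u - 0.19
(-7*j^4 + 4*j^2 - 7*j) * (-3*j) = 21*j^5 - 12*j^3 + 21*j^2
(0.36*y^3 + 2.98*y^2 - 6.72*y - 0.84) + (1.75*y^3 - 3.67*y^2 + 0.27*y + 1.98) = 2.11*y^3 - 0.69*y^2 - 6.45*y + 1.14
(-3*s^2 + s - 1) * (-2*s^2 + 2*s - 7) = 6*s^4 - 8*s^3 + 25*s^2 - 9*s + 7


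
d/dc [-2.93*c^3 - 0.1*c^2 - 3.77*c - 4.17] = -8.79*c^2 - 0.2*c - 3.77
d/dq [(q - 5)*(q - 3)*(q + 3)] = 3*q^2 - 10*q - 9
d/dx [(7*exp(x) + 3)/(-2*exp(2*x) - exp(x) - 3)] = ((4*exp(x) + 1)*(7*exp(x) + 3) - 14*exp(2*x) - 7*exp(x) - 21)*exp(x)/(2*exp(2*x) + exp(x) + 3)^2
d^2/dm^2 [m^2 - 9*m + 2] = 2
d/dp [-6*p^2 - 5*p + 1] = -12*p - 5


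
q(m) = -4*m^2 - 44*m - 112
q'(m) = -8*m - 44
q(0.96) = -157.93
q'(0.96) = -51.68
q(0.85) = -152.29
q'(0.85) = -50.80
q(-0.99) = -72.36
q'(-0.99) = -36.08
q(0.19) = -120.50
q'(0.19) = -45.52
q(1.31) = -176.50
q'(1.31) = -54.48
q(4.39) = -382.25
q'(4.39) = -79.12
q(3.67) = -327.36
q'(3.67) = -73.36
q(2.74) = -262.59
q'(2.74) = -65.92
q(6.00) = -520.00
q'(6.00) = -92.00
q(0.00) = -112.00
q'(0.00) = -44.00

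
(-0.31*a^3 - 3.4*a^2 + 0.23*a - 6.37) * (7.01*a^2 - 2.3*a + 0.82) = -2.1731*a^5 - 23.121*a^4 + 9.1781*a^3 - 47.9707*a^2 + 14.8396*a - 5.2234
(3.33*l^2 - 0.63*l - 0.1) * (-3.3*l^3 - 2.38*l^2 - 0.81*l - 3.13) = -10.989*l^5 - 5.8464*l^4 - 0.8679*l^3 - 9.6746*l^2 + 2.0529*l + 0.313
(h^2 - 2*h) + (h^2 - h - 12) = 2*h^2 - 3*h - 12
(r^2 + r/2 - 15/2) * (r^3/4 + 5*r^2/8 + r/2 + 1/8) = r^5/4 + 3*r^4/4 - 17*r^3/16 - 69*r^2/16 - 59*r/16 - 15/16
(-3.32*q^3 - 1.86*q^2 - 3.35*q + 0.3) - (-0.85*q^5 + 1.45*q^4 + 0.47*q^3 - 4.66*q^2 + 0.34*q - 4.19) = 0.85*q^5 - 1.45*q^4 - 3.79*q^3 + 2.8*q^2 - 3.69*q + 4.49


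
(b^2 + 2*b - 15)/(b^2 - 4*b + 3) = (b + 5)/(b - 1)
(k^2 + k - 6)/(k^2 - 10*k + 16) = (k + 3)/(k - 8)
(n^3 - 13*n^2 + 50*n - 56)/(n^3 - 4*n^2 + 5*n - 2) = (n^2 - 11*n + 28)/(n^2 - 2*n + 1)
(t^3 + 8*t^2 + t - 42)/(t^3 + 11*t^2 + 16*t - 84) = (t + 3)/(t + 6)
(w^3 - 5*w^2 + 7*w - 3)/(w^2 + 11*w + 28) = (w^3 - 5*w^2 + 7*w - 3)/(w^2 + 11*w + 28)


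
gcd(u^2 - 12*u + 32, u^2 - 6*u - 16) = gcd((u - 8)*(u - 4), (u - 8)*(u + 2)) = u - 8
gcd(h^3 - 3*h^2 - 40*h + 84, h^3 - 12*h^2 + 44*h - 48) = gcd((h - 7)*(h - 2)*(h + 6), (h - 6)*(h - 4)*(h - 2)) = h - 2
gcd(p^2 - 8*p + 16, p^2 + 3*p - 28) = p - 4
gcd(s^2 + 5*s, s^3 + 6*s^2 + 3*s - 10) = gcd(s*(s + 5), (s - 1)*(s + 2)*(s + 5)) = s + 5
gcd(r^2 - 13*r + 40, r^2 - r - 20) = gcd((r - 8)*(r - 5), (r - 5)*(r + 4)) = r - 5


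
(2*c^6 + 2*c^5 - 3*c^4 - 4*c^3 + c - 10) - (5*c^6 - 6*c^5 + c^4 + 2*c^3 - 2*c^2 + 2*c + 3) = -3*c^6 + 8*c^5 - 4*c^4 - 6*c^3 + 2*c^2 - c - 13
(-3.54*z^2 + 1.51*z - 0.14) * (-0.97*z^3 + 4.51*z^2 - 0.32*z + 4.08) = 3.4338*z^5 - 17.4301*z^4 + 8.0787*z^3 - 15.5578*z^2 + 6.2056*z - 0.5712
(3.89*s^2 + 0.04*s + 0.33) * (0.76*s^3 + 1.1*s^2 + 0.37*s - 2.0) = 2.9564*s^5 + 4.3094*s^4 + 1.7341*s^3 - 7.4022*s^2 + 0.0421*s - 0.66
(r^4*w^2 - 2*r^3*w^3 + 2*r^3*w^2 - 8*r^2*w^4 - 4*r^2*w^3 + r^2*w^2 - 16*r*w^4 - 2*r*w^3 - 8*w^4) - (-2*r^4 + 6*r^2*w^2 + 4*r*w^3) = r^4*w^2 + 2*r^4 - 2*r^3*w^3 + 2*r^3*w^2 - 8*r^2*w^4 - 4*r^2*w^3 - 5*r^2*w^2 - 16*r*w^4 - 6*r*w^3 - 8*w^4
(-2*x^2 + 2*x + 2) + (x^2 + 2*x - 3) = -x^2 + 4*x - 1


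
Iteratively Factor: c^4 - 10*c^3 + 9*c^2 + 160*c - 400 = (c - 4)*(c^3 - 6*c^2 - 15*c + 100) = (c - 4)*(c + 4)*(c^2 - 10*c + 25) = (c - 5)*(c - 4)*(c + 4)*(c - 5)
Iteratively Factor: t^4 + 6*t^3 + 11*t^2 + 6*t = (t + 2)*(t^3 + 4*t^2 + 3*t) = (t + 1)*(t + 2)*(t^2 + 3*t) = t*(t + 1)*(t + 2)*(t + 3)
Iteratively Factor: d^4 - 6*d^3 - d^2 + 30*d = (d + 2)*(d^3 - 8*d^2 + 15*d) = (d - 3)*(d + 2)*(d^2 - 5*d) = d*(d - 3)*(d + 2)*(d - 5)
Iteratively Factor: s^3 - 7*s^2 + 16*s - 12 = (s - 2)*(s^2 - 5*s + 6) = (s - 3)*(s - 2)*(s - 2)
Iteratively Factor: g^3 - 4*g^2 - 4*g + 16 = (g + 2)*(g^2 - 6*g + 8) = (g - 4)*(g + 2)*(g - 2)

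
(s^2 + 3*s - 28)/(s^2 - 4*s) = (s + 7)/s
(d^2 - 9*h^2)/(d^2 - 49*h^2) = (d^2 - 9*h^2)/(d^2 - 49*h^2)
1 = 1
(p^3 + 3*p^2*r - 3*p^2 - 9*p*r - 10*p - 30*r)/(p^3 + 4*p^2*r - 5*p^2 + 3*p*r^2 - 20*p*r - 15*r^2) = (p + 2)/(p + r)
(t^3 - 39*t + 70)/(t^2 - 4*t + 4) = (t^2 + 2*t - 35)/(t - 2)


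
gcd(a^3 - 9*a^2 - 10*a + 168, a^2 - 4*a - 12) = a - 6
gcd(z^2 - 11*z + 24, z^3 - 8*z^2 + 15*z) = z - 3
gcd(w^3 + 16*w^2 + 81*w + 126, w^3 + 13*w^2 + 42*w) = w^2 + 13*w + 42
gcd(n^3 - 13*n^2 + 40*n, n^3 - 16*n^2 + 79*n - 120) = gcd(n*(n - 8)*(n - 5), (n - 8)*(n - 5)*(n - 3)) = n^2 - 13*n + 40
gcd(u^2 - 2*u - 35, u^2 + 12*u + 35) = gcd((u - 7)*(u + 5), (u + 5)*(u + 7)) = u + 5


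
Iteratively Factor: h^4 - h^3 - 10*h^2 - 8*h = (h + 2)*(h^3 - 3*h^2 - 4*h) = h*(h + 2)*(h^2 - 3*h - 4) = h*(h - 4)*(h + 2)*(h + 1)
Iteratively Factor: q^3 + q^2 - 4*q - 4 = (q - 2)*(q^2 + 3*q + 2) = (q - 2)*(q + 2)*(q + 1)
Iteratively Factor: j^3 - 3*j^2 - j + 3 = (j - 3)*(j^2 - 1) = (j - 3)*(j + 1)*(j - 1)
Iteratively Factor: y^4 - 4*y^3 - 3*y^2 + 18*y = (y - 3)*(y^3 - y^2 - 6*y) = (y - 3)^2*(y^2 + 2*y) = y*(y - 3)^2*(y + 2)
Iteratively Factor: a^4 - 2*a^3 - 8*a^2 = (a - 4)*(a^3 + 2*a^2) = a*(a - 4)*(a^2 + 2*a) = a*(a - 4)*(a + 2)*(a)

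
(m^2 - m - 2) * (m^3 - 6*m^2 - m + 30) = m^5 - 7*m^4 + 3*m^3 + 43*m^2 - 28*m - 60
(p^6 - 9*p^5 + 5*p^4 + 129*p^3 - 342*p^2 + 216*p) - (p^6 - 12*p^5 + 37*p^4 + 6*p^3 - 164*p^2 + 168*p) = 3*p^5 - 32*p^4 + 123*p^3 - 178*p^2 + 48*p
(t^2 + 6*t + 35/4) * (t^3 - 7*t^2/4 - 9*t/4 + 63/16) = t^5 + 17*t^4/4 - 4*t^3 - 199*t^2/8 + 63*t/16 + 2205/64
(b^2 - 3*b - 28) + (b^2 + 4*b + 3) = 2*b^2 + b - 25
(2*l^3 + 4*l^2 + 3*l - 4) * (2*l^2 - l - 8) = 4*l^5 + 6*l^4 - 14*l^3 - 43*l^2 - 20*l + 32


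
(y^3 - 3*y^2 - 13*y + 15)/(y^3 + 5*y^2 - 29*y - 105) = (y - 1)/(y + 7)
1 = 1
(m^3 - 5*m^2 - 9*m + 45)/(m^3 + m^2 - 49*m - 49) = (m^3 - 5*m^2 - 9*m + 45)/(m^3 + m^2 - 49*m - 49)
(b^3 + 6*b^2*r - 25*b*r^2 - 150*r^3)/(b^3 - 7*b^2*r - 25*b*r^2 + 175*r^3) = (-b - 6*r)/(-b + 7*r)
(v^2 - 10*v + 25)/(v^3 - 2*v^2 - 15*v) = (v - 5)/(v*(v + 3))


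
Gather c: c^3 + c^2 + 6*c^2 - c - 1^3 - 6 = c^3 + 7*c^2 - c - 7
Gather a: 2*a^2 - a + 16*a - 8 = 2*a^2 + 15*a - 8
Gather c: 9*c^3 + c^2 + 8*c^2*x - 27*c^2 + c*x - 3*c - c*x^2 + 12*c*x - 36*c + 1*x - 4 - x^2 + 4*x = 9*c^3 + c^2*(8*x - 26) + c*(-x^2 + 13*x - 39) - x^2 + 5*x - 4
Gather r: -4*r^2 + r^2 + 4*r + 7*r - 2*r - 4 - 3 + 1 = -3*r^2 + 9*r - 6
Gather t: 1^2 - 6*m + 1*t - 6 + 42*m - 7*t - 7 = 36*m - 6*t - 12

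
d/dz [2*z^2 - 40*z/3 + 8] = 4*z - 40/3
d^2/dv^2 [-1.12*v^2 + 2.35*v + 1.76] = -2.24000000000000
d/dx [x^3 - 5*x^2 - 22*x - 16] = 3*x^2 - 10*x - 22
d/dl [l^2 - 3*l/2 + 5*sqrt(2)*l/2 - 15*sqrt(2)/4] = 2*l - 3/2 + 5*sqrt(2)/2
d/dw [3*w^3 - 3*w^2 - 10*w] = 9*w^2 - 6*w - 10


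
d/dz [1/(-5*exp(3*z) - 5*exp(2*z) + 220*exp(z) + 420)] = (3*exp(2*z) + 2*exp(z) - 44)*exp(z)/(5*(exp(3*z) + exp(2*z) - 44*exp(z) - 84)^2)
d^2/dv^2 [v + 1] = 0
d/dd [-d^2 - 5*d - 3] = -2*d - 5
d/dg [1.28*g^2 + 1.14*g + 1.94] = 2.56*g + 1.14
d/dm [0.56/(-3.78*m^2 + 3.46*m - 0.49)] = (4.2336*m - 1.9376)/(3.78*m^2 - 3.46*m + 0.49)^2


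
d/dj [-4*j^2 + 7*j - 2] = 7 - 8*j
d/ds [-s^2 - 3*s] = -2*s - 3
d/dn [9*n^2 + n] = 18*n + 1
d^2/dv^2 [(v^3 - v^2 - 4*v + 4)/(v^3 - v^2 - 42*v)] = 12*(19*v^5 - 15*v^4 + 267*v^3 - 82*v^2 + 84*v + 1176)/(v^3*(v^6 - 3*v^5 - 123*v^4 + 251*v^3 + 5166*v^2 - 5292*v - 74088))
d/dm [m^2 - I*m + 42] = 2*m - I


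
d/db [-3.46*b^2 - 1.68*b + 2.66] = -6.92*b - 1.68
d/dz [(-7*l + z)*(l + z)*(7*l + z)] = -49*l^2 + 2*l*z + 3*z^2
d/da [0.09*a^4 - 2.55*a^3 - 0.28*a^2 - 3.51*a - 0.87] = 0.36*a^3 - 7.65*a^2 - 0.56*a - 3.51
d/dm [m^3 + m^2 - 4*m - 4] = 3*m^2 + 2*m - 4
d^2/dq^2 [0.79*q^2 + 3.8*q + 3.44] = 1.58000000000000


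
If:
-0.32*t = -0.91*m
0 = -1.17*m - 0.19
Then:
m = -0.16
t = -0.46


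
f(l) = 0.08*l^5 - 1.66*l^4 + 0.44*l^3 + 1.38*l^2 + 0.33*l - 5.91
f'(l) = 0.4*l^4 - 6.64*l^3 + 1.32*l^2 + 2.76*l + 0.33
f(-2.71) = -106.65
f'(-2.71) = 156.27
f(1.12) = -5.66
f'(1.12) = -3.62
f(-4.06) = -553.24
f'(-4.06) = 563.94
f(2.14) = -25.80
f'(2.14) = -44.40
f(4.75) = -577.66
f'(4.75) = -464.77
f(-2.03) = -35.52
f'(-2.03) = 62.51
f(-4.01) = -525.59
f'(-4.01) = 542.07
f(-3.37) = -257.07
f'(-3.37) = 311.74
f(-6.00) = -2826.69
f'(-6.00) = 1983.93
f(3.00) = -95.64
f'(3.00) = -126.39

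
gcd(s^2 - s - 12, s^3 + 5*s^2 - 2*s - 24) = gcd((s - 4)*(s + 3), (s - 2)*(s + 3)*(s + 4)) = s + 3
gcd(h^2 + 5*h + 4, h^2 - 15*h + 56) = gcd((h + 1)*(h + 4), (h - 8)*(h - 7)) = 1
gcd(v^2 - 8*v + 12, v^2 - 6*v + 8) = v - 2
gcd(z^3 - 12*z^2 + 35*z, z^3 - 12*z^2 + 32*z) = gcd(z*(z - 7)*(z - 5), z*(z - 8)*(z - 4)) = z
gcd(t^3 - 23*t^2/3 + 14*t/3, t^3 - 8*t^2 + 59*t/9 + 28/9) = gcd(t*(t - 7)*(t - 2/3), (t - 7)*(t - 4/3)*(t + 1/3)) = t - 7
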